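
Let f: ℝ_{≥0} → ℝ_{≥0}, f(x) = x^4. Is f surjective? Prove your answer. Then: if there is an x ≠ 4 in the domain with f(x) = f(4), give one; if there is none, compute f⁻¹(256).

4

For any y ∈ ℝ_{≥0}, x = y^{1/4} ∈ ℝ_{≥0} gives f(x) = y, so f is surjective.
Since x ↦ x^4 is strictly increasing on ℝ_{≥0}, it is injective there, so no x ≠ 4 in the domain has f(x) = f(4). We therefore compute f⁻¹(256) = 256^{1/4} = 4 (indeed 4^4 = 256).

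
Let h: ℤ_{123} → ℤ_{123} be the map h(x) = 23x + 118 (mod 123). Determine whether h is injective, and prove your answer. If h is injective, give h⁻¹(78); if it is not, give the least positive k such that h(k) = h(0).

Recall: h is injective when h(a) = h(b) forces a = b.
If h(a) = h(b), then 23a ≡ 23b (mod 123). Because gcd(23, 123) = 1, we may cancel 23 to get a ≡ b (mod 123).
Hence h is injective.
We now compute 23⁻¹ mod 123 explicitly. Euclid's algorithm: 123 = 5·23 + 8, 23 = 2·8 + 7, 8 = 1·7 + 1; back-substituting gives 1 = 107·23 − 20·123, so 23⁻¹ ≡ 107 (mod 123).
Since h is injective, we find h⁻¹(78): we need 23x ≡ 78 − 118 ≡ 83 (mod 123). Using 23⁻¹ = 107: x ≡ 107·83 = 8881 = 72·123 + 25, so x = 25.
Check: h(25) = 23·25 + 118 = 693 = 5·123 + 78 ≡ 78 (mod 123).

25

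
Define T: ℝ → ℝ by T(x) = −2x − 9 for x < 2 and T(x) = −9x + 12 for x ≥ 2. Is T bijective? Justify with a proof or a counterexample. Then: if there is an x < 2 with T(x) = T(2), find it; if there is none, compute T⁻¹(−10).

Both pieces are strictly decreasing (slopes −2 and −9), so each is injective on its own interval.
The left piece maps (−∞, 2) onto (−13, ∞); the right piece maps [2, ∞) onto (−∞, −6].
These images overlap. In particular T(2) = −6 (right piece), and solving −2x − 9 = −6 on the left piece gives x = −3/2 < 2.
So T(−3/2) = T(2) with −3/2 ≠ 2, and T is not injective, hence not bijective. This x = −3/2 is the requested value below 2.

-3/2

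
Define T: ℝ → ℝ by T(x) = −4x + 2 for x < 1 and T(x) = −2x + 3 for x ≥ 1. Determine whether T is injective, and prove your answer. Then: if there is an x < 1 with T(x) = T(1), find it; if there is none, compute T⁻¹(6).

1/4

Both pieces are strictly decreasing (slopes −4 and −2), so each is injective on its own interval.
The left piece maps (−∞, 1) onto (−2, ∞); the right piece maps [1, ∞) onto (−∞, 1].
These images overlap. In particular T(1) = 1 (right piece), and solving −4x + 2 = 1 on the left piece gives x = 1/4 < 1.
So T(1/4) = T(1) with 1/4 ≠ 1, and T is not injective. This x = 1/4 is the requested value below 1.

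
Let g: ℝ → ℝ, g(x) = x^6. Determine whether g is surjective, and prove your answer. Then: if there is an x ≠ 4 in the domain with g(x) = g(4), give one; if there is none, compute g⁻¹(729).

-4

Since 6 is even, x^6 ≥ 0 for all x ∈ ℝ, so −1 ∈ ℝ has no preimage. Hence g is not surjective.
For the follow-up, such an x exists: taking x = −4 ∈ ℝ gives g(−4) = 4096 = g(4) with −4 ≠ 4.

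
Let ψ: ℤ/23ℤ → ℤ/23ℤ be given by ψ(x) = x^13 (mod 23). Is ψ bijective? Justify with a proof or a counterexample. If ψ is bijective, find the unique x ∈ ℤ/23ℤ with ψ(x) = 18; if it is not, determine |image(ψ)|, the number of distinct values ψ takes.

8

Since 23 is prime, the nonzero elements of ℤ/23ℤ form a cyclic group of order 22.
As gcd(13, 22) = 1, raising to the 13th power is a bijection on this group: if x_1^13 ≡ x_2^13 then (x_1x_2^{−1})^13 = 1, and the only element of order dividing gcd(13, 22) = 1 is 1, so x_1 = x_2.
With ψ(0) = 0 this makes ψ injective on all of ℤ/23ℤ, hence bijective (finite equal-size domain and codomain). In particular ψ is bijective.
Since ψ is bijective, we find the preimage of 18. The inverse of x ↦ x^13 on (ℤ/23ℤ)^× is x ↦ x^17, because 13·17 = 221 = 10·22 + 1 ≡ 1 (mod 22) and x^{22} = 1 for x ≠ 0 (Fermat). So ψ⁻¹(18) = 18^17 mod 23.
Repeated squaring mod 23: 18^1 ≡ 18, 18^2 ≡ 18² = 324 ≡ 2, 18^4 ≡ 2² = 4, 18^8 ≡ 4² = 16, 18^16 ≡ 16² = 256 ≡ 3. Since 17 = 16 + 1, 18^17 ≡ 3·18: 3·18 = 54 ≡ 8. So 18^17 ≡ 8 (mod 23).
Hence ψ⁻¹(18) = 8.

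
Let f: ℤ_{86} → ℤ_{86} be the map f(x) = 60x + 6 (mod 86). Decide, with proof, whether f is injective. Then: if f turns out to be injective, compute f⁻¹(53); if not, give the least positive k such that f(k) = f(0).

43

Recall that f is injective if f(u) = f(v) implies u = v.
We have gcd(60, 86) = 2 > 1. Taking u = 0 and v = 43: f(0) = 6 and f(43) = 60·43 + 6 = 2586 ≡ 6 (mod 86).
So f(0) = f(43) while 0 ≠ 43, thus f is not injective.
Since f is not injective, we find the least positive k with f(k) = f(0): this means 60k ≡ 0 (mod 86), i.e. 86 ∣ 60k. Since gcd(60, 86) = 2, dividing through by 2 this holds exactly when 43 ∣ 30k, and as gcd(30, 43) = 1, exactly when 43 ∣ k.
The smallest positive such k is 43.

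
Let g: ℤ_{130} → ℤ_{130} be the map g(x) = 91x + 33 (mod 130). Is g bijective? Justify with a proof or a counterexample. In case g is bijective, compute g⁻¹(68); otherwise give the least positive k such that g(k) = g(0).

10

Recall that g is injective if g(s) = g(t) implies s = t.
We have gcd(91, 130) = 13 > 1. Taking s = 0 and t = 10: g(0) = 33 and g(10) = 91·10 + 33 = 943 ≡ 33 (mod 130).
So g(0) = g(10) while 0 ≠ 10, hence g is not injective, hence not bijective.
Since g is not bijective, we find the least positive k with g(k) = g(0): this means 91k ≡ 0 (mod 130), i.e. 130 ∣ 91k. Since gcd(91, 130) = 13, dividing through by 13 this holds exactly when 10 ∣ 7k, and as gcd(7, 10) = 1, exactly when 10 ∣ k.
The smallest positive such k is 10.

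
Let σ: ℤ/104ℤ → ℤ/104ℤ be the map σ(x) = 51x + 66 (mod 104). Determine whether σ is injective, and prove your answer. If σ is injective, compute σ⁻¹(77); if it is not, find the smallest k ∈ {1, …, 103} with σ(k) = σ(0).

41

Suppose σ(x_1) = σ(x_2) in ℤ/104ℤ. Then 51x_1 + 66 ≡ 51x_2 + 66 (mod 104), thus 51(x_1 − x_2) ≡ 0 (mod 104).
Since gcd(51, 104) = 1, 51 is invertible modulo 104, so x_1 − x_2 ≡ 0 (mod 104), i.e. x_1 = x_2.
Thus σ is injective.
We now compute 51⁻¹ mod 104 explicitly. Euclid's algorithm: 104 = 2·51 + 2, 51 = 25·2 + 1; back-substituting gives 1 = 51·51 − 25·104, so 51⁻¹ ≡ 51 (mod 104).
Since σ is injective, we compute σ⁻¹(77): solve 51x + 66 ≡ 77 (mod 104), i.e. 51x ≡ 11 (mod 104).
Multiplying by 51⁻¹ = 51 gives x ≡ 51·11 = 561 = 5·104 + 41 ≡ 41 (mod 104).
Check: σ(41) = 51·41 + 66 = 2157 = 20·104 + 77 ≡ 77 (mod 104).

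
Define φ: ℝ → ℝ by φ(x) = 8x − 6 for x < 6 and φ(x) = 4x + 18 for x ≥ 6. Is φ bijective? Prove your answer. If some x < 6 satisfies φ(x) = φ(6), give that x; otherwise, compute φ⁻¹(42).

Both pieces are strictly increasing (slopes 8 and 4), so each is injective on its own interval.
The left piece maps (−∞, 6) onto (−∞, 42); the right piece maps [6, ∞) onto [42, ∞).
Since 42 = 42, the images partition ℝ: φ is injective and surjective, hence bijective.
Because the two images are disjoint, no x < 6 has φ(x) = φ(6), so we compute φ⁻¹(42): 42 lies in [42, ∞), so solve 4x + 18 = 42: x = (42 − 18)/4 = 6.

6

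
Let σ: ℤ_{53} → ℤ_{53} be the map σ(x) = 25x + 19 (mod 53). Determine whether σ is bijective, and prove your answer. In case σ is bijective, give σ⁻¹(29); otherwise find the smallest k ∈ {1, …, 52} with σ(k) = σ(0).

By definition, injectivity means: for all x_1, x_2 in the domain, σ(x_1) = σ(x_2) implies x_1 = x_2.
If σ(x_1) = σ(x_2), then 25x_1 ≡ 25x_2 (mod 53). Because gcd(25, 53) = 1, we may cancel 25 to get x_1 ≡ x_2 (mod 53).
We now compute 25⁻¹ mod 53 explicitly. Euclid's algorithm: 53 = 2·25 + 3, 25 = 8·3 + 1; back-substituting gives 1 = 17·25 − 8·53, so 25⁻¹ ≡ 17 (mod 53).
Then y ↦ 17(y − 19) is a two-sided inverse to σ, so every y ∈ ℤ_{53} has a preimage.
So σ is bijective.
Since σ is bijective, we compute σ⁻¹(29): solve 25x + 19 ≡ 29 (mod 53), i.e. 25x ≡ 10 (mod 53).
Multiplying by 25⁻¹ = 17 gives x ≡ 17·10 = 170 = 3·53 + 11 ≡ 11 (mod 53).
Check: σ(11) = 25·11 + 19 = 294 = 5·53 + 29 ≡ 29 (mod 53).

11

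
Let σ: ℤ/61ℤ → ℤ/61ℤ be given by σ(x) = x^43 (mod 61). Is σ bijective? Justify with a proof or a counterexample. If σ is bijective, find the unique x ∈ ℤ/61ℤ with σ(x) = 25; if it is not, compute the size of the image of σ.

Since 61 is prime, the nonzero elements of ℤ/61ℤ form a cyclic group of order 60.
As gcd(43, 60) = 1, raising to the 43rd power is a bijection on this group: if s^43 ≡ t^43 then (st^{−1})^43 = 1, and the only element of order dividing gcd(43, 60) = 1 is 1, so s = t.
With σ(0) = 0 this makes σ injective on all of ℤ/61ℤ, hence bijective (finite equal-size domain and codomain). In particular σ is bijective.
Since σ is bijective, we find the preimage of 25. The inverse of x ↦ x^43 on (ℤ/61ℤ)^× is x ↦ x^7, because 43·7 = 301 = 5·60 + 1 ≡ 1 (mod 60) and x^{60} = 1 for x ≠ 0 (Fermat). So σ⁻¹(25) = 25^7 mod 61.
Repeated squaring mod 61: 25^1 ≡ 25, 25^2 ≡ 25² = 625 ≡ 15, 25^4 ≡ 15² = 225 ≡ 42. Since 7 = 4 + 2 + 1, 25^7 ≡ 42·15·25: 42·15 = 630 ≡ 20, then 20·25 = 500 ≡ 12. So 25^7 ≡ 12 (mod 61).
Hence σ⁻¹(25) = 12.

12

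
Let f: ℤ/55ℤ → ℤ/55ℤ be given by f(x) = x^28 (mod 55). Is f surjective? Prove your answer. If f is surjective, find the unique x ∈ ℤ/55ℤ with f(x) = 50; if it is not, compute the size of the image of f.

12

f(4): Repeated squaring mod 55: 4^1 ≡ 4, 4^2 ≡ 4² = 16, 4^4 ≡ 16² = 256 ≡ 36, 4^8 ≡ 36² = 1296 ≡ 31, 4^16 ≡ 31² = 961 ≡ 26. Since 28 = 16 + 8 + 4, 4^28 ≡ 26·31·36: 26·31 = 806 ≡ 36, then 36·36 = 1296 ≡ 31. So 4^28 ≡ 31 (mod 55).
f(7): Repeated squaring mod 55: 7^1 ≡ 7, 7^2 ≡ 7² = 49, 7^4 ≡ 49² = 2401 ≡ 36, 7^8 ≡ 36² = 1296 ≡ 31, 7^16 ≡ 31² = 961 ≡ 26. Since 28 = 16 + 8 + 4, 7^28 ≡ 26·31·36: 26·31 = 806 ≡ 36, then 36·36 = 1296 ≡ 31. So 7^28 ≡ 31 (mod 55).
So f(4) = f(7) = 31 while 4 ≠ 7, therefore f is not injective.
A non-injective map from the 55-element set ℤ/55ℤ to itself takes at most 54 distinct values, so it cannot be surjective. So f is not surjective.
Since f is not surjective, we determine |image(f)|. Computing x^28 mod 55 for each x (by repeated squaring, reducing mod 55 at every step), the values f(0), f(1), …, f(54) are: 0, 1, 36, 16, 31, 15, 26, 31, 16, 36, 45, 11, 1, 36, 16, 20, 26, 26, 31, 16, 25, 1, 11, 1, 36, 5, 31, 26, 26, 31, 5, 36, 1, 11, 1, 25, 16, 31, 26, 26, 20, 16, 36, 1, 11, 45, 36, 16, 31, 26, 15, 31, 16, 36, 1.
The distinct values are {0, 1, 5, 11, 15, 16, 20, 25, 26, 31, 36, 45}; there are 12 of them.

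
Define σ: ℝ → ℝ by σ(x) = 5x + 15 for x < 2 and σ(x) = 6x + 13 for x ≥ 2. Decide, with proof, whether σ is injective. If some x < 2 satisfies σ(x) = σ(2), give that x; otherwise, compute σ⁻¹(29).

Both pieces are strictly increasing (slopes 5 and 6), so each is injective on its own interval.
The left piece maps (−∞, 2) onto (−∞, 25); the right piece maps [2, ∞) onto [25, ∞).
These images are disjoint, so no value is attained by both pieces. Therefore σ is injective.
Because the two images are disjoint, no x < 2 has σ(x) = σ(2), so we compute σ⁻¹(29): 29 lies in [25, ∞), so solve 6x + 13 = 29: x = (29 − 13)/6 = 8/3.

8/3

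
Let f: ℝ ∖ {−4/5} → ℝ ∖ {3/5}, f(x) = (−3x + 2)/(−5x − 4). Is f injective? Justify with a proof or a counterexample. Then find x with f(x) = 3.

Suppose f(x_1) = f(x_2). Cross-multiplying: (−3x_1 + 2)(−5x_2 − 4) = (−3x_2 + 2)(−5x_1 − 4).
Expanding both sides and cancelling the symmetric terms leaves 22·(x_1 − x_2) = 0. Since 22 ≠ 0, x_1 = x_2. Thus f is injective.
Solving f(x) = 3: cross-multiplying gives −3x + 2 = 3(−5x − 4), which rearranges to 12x = −14, so x = −7/6.

-7/6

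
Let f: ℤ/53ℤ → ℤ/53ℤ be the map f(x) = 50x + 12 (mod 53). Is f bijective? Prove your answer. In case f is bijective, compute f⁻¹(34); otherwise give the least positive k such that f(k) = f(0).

By definition, injectivity means: for all u, v in the domain, f(u) = f(v) implies u = v.
If f(u) = f(v), then 50u ≡ 50v (mod 53). Because gcd(50, 53) = 1, we may cancel 50 to get u ≡ v (mod 53).
We now compute 50⁻¹ mod 53 explicitly. Euclid's algorithm: 53 = 1·50 + 3, 50 = 16·3 + 2, 3 = 1·2 + 1; back-substituting gives 1 = 35·50 − 33·53, so 50⁻¹ ≡ 35 (mod 53).
For any y ∈ ℤ/53ℤ, x = 35(y − 12) mod 53 satisfies f(x) = 50·35(y − 12) + 12 ≡ y (since 50·35 ≡ 1 mod 53). So every y has a preimage.
Hence f is bijective.
Since f is bijective, we compute f⁻¹(34): solve 50x + 12 ≡ 34 (mod 53), i.e. 50x ≡ 22 (mod 53).
Multiplying by 50⁻¹ = 35 gives x ≡ 35·22 = 770 = 14·53 + 28 ≡ 28 (mod 53).
Check: f(28) = 50·28 + 12 = 1412 = 26·53 + 34 ≡ 34 (mod 53).

28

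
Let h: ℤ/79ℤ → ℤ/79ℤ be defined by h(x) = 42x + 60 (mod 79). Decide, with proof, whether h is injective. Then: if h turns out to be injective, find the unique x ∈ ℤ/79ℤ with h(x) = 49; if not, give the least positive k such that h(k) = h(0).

Recall: h is injective if h(s) = h(t) implies s = t.
If h(s) = h(t), then 42s ≡ 42t (mod 79). Because gcd(42, 79) = 1, we may cancel 42 to get s ≡ t (mod 79).
Thus h is injective.
We now compute 42⁻¹ mod 79 explicitly. Euclid's algorithm: 79 = 1·42 + 37, 42 = 1·37 + 5, 37 = 7·5 + 2, 5 = 2·2 + 1; back-substituting gives 1 = 32·42 − 17·79, so 42⁻¹ ≡ 32 (mod 79).
Since h is injective, we find h⁻¹(49): we need 42x ≡ 49 − 60 ≡ 68 (mod 79). Using 42⁻¹ = 32: x ≡ 32·68 = 2176 = 27·79 + 43, so x = 43.
Check: h(43) = 42·43 + 60 = 1866 = 23·79 + 49 ≡ 49 (mod 79).

43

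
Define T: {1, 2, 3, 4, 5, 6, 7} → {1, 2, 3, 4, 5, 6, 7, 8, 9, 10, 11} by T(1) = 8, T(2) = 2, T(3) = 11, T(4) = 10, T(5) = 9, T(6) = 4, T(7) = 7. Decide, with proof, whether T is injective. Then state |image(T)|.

The values T(1), …, T(7) are 8, 2, 11, 10, 9, 4, 7 — all distinct.
So T(s) = T(t) only when s = t, and T is injective.
The image of T is {2, 4, 7, 8, 9, 10, 11}, which has 7 elements.

7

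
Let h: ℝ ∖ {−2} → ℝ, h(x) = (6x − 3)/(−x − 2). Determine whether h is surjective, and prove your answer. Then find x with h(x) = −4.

If h(x) = −6, cross-multiplying gives −1(6x − 3) = 6(−x − 2), which simplifies to 3 = −12 — false.  So −6 has no preimage and h is not surjective.
Solving h(x) = −4: cross-multiplying gives 6x − 3 = −4(−x − 2), which rearranges to 2x = 11, so x = 11/2.

11/2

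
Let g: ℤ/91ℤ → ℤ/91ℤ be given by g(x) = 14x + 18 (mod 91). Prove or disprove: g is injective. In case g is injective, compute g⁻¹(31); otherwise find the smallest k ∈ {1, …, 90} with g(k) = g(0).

Recall that g is injective when g(a) = g(b) forces a = b.
We have gcd(14, 91) = 7 > 1. Taking a = 0 and b = 13: g(0) = 18 and g(13) = 14·13 + 18 = 200 ≡ 18 (mod 91).
So g(0) = g(13) while 0 ≠ 13, thus g is not injective.
Since g is not injective, we find the least positive k with g(k) = g(0): this means 14k ≡ 0 (mod 91), i.e. 91 ∣ 14k. Since gcd(14, 91) = 7, dividing through by 7 this holds exactly when 13 ∣ 2k, and as gcd(2, 13) = 1, exactly when 13 ∣ k.
The smallest positive such k is 13.

13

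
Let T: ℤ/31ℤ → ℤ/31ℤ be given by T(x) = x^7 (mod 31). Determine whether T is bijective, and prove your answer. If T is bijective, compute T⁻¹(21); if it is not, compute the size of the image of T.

22

Since 31 is prime, the nonzero elements of ℤ/31ℤ form a cyclic group of order 30.
As gcd(7, 30) = 1, raising to the 7th power is a bijection on this group: if a^7 ≡ b^7 then (ab^{−1})^7 = 1, and the only element of order dividing gcd(7, 30) = 1 is 1, so a = b.
With T(0) = 0 this makes T injective on all of ℤ/31ℤ, hence bijective (finite equal-size domain and codomain). In particular T is bijective.
Since T is bijective, we find the preimage of 21. The inverse of x ↦ x^7 on (ℤ/31ℤ)^× is x ↦ x^13, because 7·13 = 91 = 3·30 + 1 ≡ 1 (mod 30) and x^{30} = 1 for x ≠ 0 (Fermat). So T⁻¹(21) = 21^13 mod 31.
Repeated squaring mod 31: 21^1 ≡ 21, 21^2 ≡ 21² = 441 ≡ 7, 21^4 ≡ 7² = 49 ≡ 18, 21^8 ≡ 18² = 324 ≡ 14. Since 13 = 8 + 4 + 1, 21^13 ≡ 14·18·21: 14·18 = 252 ≡ 4, then 4·21 = 84 ≡ 22. So 21^13 ≡ 22 (mod 31).
Hence T⁻¹(21) = 22.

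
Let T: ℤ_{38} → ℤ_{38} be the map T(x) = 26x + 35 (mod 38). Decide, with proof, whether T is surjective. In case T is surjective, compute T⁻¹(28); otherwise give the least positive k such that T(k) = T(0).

19

Recall: T is surjective if every y in the codomain equals T(x) for some x in the domain.
Since gcd(26, 38) = 2, we have 26x ≡ 0 (mod 2) for all x, so T(x) ≡ 1 (mod 2).
But 0 ≢ 1 (mod 2), so 0 ∈ ℤ_{38} has no preimage. Therefore T is not surjective.
Since T is not surjective, we find the least positive k with T(k) = T(0): this means 26k ≡ 0 (mod 38), i.e. 38 ∣ 26k. Since gcd(26, 38) = 2, dividing through by 2 this holds exactly when 19 ∣ 13k, and as gcd(13, 19) = 1, exactly when 19 ∣ k.
The smallest positive such k is 19.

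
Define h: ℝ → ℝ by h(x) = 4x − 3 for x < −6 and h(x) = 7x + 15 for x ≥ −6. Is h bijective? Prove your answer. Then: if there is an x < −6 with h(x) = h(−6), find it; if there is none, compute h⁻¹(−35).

-8

Both pieces are strictly increasing (slopes 4 and 7), so each is injective on its own interval.
The left piece maps (−∞, −6) onto (−∞, −27); the right piece maps [−6, ∞) onto [−27, ∞).
Since −27 = −27, the images partition ℝ: h is injective and surjective, hence bijective.
Because the two images are disjoint, no x < −6 has h(x) = h(−6), so we compute h⁻¹(−35): −35 lies in (−∞, −27), so solve 4x − 3 = −35: x = (−35 + 3)/4 = −8.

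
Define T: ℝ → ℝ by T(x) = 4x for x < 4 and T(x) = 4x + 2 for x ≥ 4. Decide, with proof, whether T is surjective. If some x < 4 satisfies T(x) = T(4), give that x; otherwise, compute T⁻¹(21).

19/4

Both pieces are strictly increasing (slopes 4 and 4), so each is injective on its own interval.
The left piece maps (−∞, 4) onto (−∞, 16); the right piece maps [4, ∞) onto [18, ∞).
The union (−∞, 16) ∪ [18, ∞) omits the interval between 16 and 18; in particular 16 has no preimage. So T is not surjective.
Because the two images are disjoint, no x < 4 has T(x) = T(4), so we compute T⁻¹(21): 21 lies in [18, ∞), so solve 4x + 2 = 21: x = (21 − 2)/4 = 19/4.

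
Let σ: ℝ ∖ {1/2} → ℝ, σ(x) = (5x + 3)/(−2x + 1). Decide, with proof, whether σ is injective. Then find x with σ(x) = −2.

Suppose σ(x_1) = σ(x_2). Cross-multiplying: (5x_1 + 3)(−2x_2 + 1) = (5x_2 + 3)(−2x_1 + 1).
Expanding both sides and cancelling the symmetric terms leaves 11·(x_1 − x_2) = 0. Since 11 ≠ 0, x_1 = x_2. Therefore σ is injective.
Solving σ(x) = −2: cross-multiplying gives 5x + 3 = −2(−2x + 1), which rearranges to 1x = −5, so x = −5.

-5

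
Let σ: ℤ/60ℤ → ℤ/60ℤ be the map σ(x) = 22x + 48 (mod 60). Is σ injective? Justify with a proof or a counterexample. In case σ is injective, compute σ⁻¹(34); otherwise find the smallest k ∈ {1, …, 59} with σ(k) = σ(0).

30

We have gcd(22, 60) = 2 > 1. Taking s = 0 and t = 30: σ(0) = 48 and σ(30) = 22·30 + 48 = 708 ≡ 48 (mod 60).
So σ(0) = σ(30) while 0 ≠ 30, so σ is not injective.
Since σ is not injective, we find the least positive k with σ(k) = σ(0): this means 22k ≡ 0 (mod 60), i.e. 60 ∣ 22k. Since gcd(22, 60) = 2, dividing through by 2 this holds exactly when 30 ∣ 11k, and as gcd(11, 30) = 1, exactly when 30 ∣ k.
The smallest positive such k is 30.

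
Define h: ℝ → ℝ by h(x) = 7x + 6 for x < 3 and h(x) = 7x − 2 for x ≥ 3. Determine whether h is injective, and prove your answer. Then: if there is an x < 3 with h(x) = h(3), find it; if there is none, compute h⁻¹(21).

Both pieces are strictly increasing (slopes 7 and 7), so each is injective on its own interval.
The left piece maps (−∞, 3) onto (−∞, 27); the right piece maps [3, ∞) onto [19, ∞).
These images overlap. In particular h(3) = 19 (right piece), and solving 7x + 6 = 19 on the left piece gives x = 13/7 < 3.
So h(13/7) = h(3) with 13/7 ≠ 3, and h is not injective. This x = 13/7 is the requested value below 3.

13/7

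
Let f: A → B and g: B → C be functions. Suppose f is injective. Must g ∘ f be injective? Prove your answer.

not injective

No. Take A = B = C = {1, 2, 3}, f = identity (injective), and g(x) = 1 for every x.
Then (g ∘ f)(1) = 1 = (g ∘ f)(3) with 1 ≠ 3, so g ∘ f is not injective.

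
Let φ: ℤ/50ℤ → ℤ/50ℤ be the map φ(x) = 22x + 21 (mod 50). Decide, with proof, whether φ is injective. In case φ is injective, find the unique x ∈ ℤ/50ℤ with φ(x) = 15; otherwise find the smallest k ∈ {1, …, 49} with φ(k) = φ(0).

25

We have gcd(22, 50) = 2 > 1. Taking a = 0 and b = 25: φ(0) = 21 and φ(25) = 22·25 + 21 = 571 ≡ 21 (mod 50).
So φ(0) = φ(25) while 0 ≠ 25, hence φ is not injective.
Since φ is not injective, we find the least positive k with φ(k) = φ(0): this means 22k ≡ 0 (mod 50), i.e. 50 ∣ 22k. Since gcd(22, 50) = 2, dividing through by 2 this holds exactly when 25 ∣ 11k, and as gcd(11, 25) = 1, exactly when 25 ∣ k.
The smallest positive such k is 25.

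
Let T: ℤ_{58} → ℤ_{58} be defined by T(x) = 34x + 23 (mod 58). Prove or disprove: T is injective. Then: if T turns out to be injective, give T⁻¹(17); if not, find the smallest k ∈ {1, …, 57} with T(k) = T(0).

29

We have gcd(34, 58) = 2 > 1. Taking x_1 = 0 and x_2 = 29: T(0) = 23 and T(29) = 34·29 + 23 = 1009 ≡ 23 (mod 58).
So T(0) = T(29) while 0 ≠ 29, so T is not injective.
Since T is not injective, we find the least positive k with T(k) = T(0): this means 34k ≡ 0 (mod 58), i.e. 58 ∣ 34k. Since gcd(34, 58) = 2, dividing through by 2 this holds exactly when 29 ∣ 17k, and as gcd(17, 29) = 1, exactly when 29 ∣ k.
The smallest positive such k is 29.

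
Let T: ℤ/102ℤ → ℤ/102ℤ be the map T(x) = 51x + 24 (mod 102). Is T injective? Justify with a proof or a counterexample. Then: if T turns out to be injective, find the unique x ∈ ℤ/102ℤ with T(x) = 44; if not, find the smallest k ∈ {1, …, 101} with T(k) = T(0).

We have gcd(51, 102) = 51 > 1. Taking a = 0 and b = 2: T(0) = 24 and T(2) = 51·2 + 24 = 126 ≡ 24 (mod 102).
So T(0) = T(2) while 0 ≠ 2, therefore T is not injective.
Since T is not injective, we find the least positive k with T(k) = T(0): this means 51k ≡ 0 (mod 102), i.e. 102 ∣ 51k. Since gcd(51, 102) = 51, dividing through by 51 this holds exactly when 2 ∣ k.
The smallest positive such k is 2.

2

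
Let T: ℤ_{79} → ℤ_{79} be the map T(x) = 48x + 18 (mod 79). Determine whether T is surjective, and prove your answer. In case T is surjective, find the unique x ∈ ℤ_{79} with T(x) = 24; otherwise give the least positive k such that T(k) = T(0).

10

Since gcd(48, 79) = 1, 48 is invertible modulo 79. Euclid's algorithm: 79 = 1·48 + 31, 48 = 1·31 + 17, 31 = 1·17 + 14, 17 = 1·14 + 3, 14 = 4·3 + 2, 3 = 1·2 + 1; back-substituting gives 1 = 28·48 − 17·79, so 48⁻¹ ≡ 28 (mod 79).
Then y ↦ 28(y − 18) is a two-sided inverse to T, so every y ∈ ℤ_{79} has a preimage.
Therefore T is surjective.
Since T is surjective, we compute T⁻¹(24): solve 48x + 18 ≡ 24 (mod 79), i.e. 48x ≡ 6 (mod 79).
Multiplying by 48⁻¹ = 28 gives x ≡ 28·6 = 168 = 2·79 + 10 ≡ 10 (mod 79).
Check: T(10) = 48·10 + 18 = 498 = 6·79 + 24 ≡ 24 (mod 79).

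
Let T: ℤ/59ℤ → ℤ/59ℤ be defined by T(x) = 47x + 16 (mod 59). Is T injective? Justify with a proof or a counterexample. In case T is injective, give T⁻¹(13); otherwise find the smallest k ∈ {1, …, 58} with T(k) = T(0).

By definition, T is injective when T(s) = T(t) forces s = t.
Suppose T(s) = T(t) in ℤ/59ℤ. Then 47s + 16 ≡ 47t + 16 (mod 59), so 47(s − t) ≡ 0 (mod 59).
Since gcd(47, 59) = 1, 47 is invertible modulo 59, hence s − t ≡ 0 (mod 59), i.e. s = t.
Therefore T is injective.
We now compute 47⁻¹ mod 59 explicitly. Euclid's algorithm: 59 = 1·47 + 12, 47 = 3·12 + 11, 12 = 1·11 + 1; back-substituting gives 1 = 54·47 − 43·59, so 47⁻¹ ≡ 54 (mod 59).
Since T is injective, we compute T⁻¹(13): solve 47x + 16 ≡ 13 (mod 59), i.e. 47x ≡ 56 (mod 59).
Multiplying by 47⁻¹ = 54 gives x ≡ 54·56 = 3024 = 51·59 + 15 ≡ 15 (mod 59).
Check: T(15) = 47·15 + 16 = 721 = 12·59 + 13 ≡ 13 (mod 59).

15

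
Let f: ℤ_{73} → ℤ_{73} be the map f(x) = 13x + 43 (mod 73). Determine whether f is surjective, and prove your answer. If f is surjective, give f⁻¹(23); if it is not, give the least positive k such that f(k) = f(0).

49

Recall that f is surjective if every y in the codomain equals f(x) for some x in the domain.
Since gcd(13, 73) = 1, 13 is invertible modulo 73. Euclid's algorithm: 73 = 5·13 + 8, 13 = 1·8 + 5, 8 = 1·5 + 3, 5 = 1·3 + 2, 3 = 1·2 + 1; back-substituting gives 1 = 45·13 − 8·73, so 13⁻¹ ≡ 45 (mod 73).
For any y ∈ ℤ_{73}, x = 45(y − 43) mod 73 satisfies f(x) = 13·45(y − 43) + 43 ≡ y (since 13·45 ≡ 1 mod 73). So every y has a preimage.
Therefore f is surjective.
Since f is surjective, we find f⁻¹(23): we need 13x ≡ 23 − 43 ≡ 53 (mod 73). Using 13⁻¹ = 45: x ≡ 45·53 = 2385 = 32·73 + 49, so x = 49.
Check: f(49) = 13·49 + 43 = 680 = 9·73 + 23 ≡ 23 (mod 73).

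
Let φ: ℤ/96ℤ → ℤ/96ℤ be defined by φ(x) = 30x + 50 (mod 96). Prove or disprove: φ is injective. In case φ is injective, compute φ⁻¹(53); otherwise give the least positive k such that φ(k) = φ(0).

16

We have gcd(30, 96) = 6 > 1. Taking u = 0 and v = 16: φ(0) = 50 and φ(16) = 30·16 + 50 = 530 ≡ 50 (mod 96).
So φ(0) = φ(16) while 0 ≠ 16, so φ is not injective.
Since φ is not injective, we find the least positive k with φ(k) = φ(0): this means 30k ≡ 0 (mod 96), i.e. 96 ∣ 30k. Since gcd(30, 96) = 6, dividing through by 6 this holds exactly when 16 ∣ 5k, and as gcd(5, 16) = 1, exactly when 16 ∣ k.
The smallest positive such k is 16.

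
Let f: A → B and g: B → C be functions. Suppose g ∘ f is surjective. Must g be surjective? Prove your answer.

surjective

Let c ∈ C. Since g ∘ f is surjective, some a ∈ A has g(f(a)) = c. Then b = f(a) ∈ B satisfies g(b) = c. So g is surjective.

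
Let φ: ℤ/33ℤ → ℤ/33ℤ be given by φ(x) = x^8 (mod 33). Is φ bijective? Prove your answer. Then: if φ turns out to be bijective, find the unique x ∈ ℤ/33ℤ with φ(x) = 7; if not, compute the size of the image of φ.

12

φ(4): Repeated squaring mod 33: 4^1 ≡ 4, 4^2 ≡ 4² = 16, 4^4 ≡ 16² = 256 ≡ 25, 4^8 ≡ 25² = 625 ≡ 31. So 4^8 ≡ 31 (mod 33).
φ(7): Repeated squaring mod 33: 7^1 ≡ 7, 7^2 ≡ 7² = 49 ≡ 16, 7^4 ≡ 16² = 256 ≡ 25, 7^8 ≡ 25² = 625 ≡ 31. So 7^8 ≡ 31 (mod 33).
So φ(4) = φ(7) = 31 while 4 ≠ 7, thus φ is not injective, hence not bijective.
Since φ is not bijective, we determine |image(φ)|. Computing x^8 mod 33 for each x (by repeated squaring, reducing mod 33 at every step), the values φ(0), φ(1), …, φ(32) are: 0, 1, 25, 27, 31, 4, 15, 31, 16, 3, 1, 22, 12, 25, 16, 9, 4, 4, 9, 16, 25, 12, 22, 1, 3, 16, 31, 15, 4, 31, 27, 25, 1.
The distinct values are {0, 1, 3, 4, 9, 12, 15, 16, 22, 25, 27, 31}; there are 12 of them.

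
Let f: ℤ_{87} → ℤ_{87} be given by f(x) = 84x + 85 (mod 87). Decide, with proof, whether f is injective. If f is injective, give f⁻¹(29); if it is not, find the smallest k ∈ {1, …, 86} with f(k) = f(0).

We have gcd(84, 87) = 3 > 1. Taking x_1 = 0 and x_2 = 29: f(0) = 85 and f(29) = 84·29 + 85 = 2521 ≡ 85 (mod 87).
So f(0) = f(29) while 0 ≠ 29, thus f is not injective.
Since f is not injective, we find the least positive k with f(k) = f(0): this means 84k ≡ 0 (mod 87), i.e. 87 ∣ 84k. Since gcd(84, 87) = 3, dividing through by 3 this holds exactly when 29 ∣ 28k, and as gcd(28, 29) = 1, exactly when 29 ∣ k.
The smallest positive such k is 29.

29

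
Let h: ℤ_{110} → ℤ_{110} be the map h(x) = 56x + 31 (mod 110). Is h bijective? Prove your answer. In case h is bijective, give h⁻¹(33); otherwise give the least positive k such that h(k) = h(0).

55

We have gcd(56, 110) = 2 > 1. Taking s = 0 and t = 55: h(0) = 31 and h(55) = 56·55 + 31 = 3111 ≡ 31 (mod 110).
So h(0) = h(55) while 0 ≠ 55, therefore h is not injective, hence not bijective.
Since h is not bijective, we find the least positive k with h(k) = h(0): this means 56k ≡ 0 (mod 110), i.e. 110 ∣ 56k. Since gcd(56, 110) = 2, dividing through by 2 this holds exactly when 55 ∣ 28k, and as gcd(28, 55) = 1, exactly when 55 ∣ k.
The smallest positive such k is 55.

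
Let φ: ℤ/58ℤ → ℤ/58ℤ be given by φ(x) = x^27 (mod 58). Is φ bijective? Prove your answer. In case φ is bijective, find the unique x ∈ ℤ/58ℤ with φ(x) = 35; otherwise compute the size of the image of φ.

Computing x^27 mod 58 for each x (by repeated squaring, reducing mod 58 at every step), the values φ(0), φ(1), …, φ(57) are: 0, 1, 44, 39, 22, 35, 34, 25, 40, 13, 32, 37, 46, 9, 56, 31, 20, 41, 50, 55, 16, 47, 4, 53, 52, 7, 48, 43, 28, 29, 30, 15, 10, 51, 6, 5, 54, 11, 42, 3, 8, 17, 38, 27, 2, 49, 12, 21, 26, 45, 18, 33, 24, 23, 36, 19, 14, 57.
Every element of ℤ/58ℤ appears exactly once in this list, so φ is a bijection, and in particular bijective.
Since φ is bijective, we read off the preimage of 35 from the same table: φ(5) = 35, so φ⁻¹(35) = 5.

5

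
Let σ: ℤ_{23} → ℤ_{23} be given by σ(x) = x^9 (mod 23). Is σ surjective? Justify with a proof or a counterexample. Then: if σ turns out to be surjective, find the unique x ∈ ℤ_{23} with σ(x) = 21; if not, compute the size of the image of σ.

14

Since 23 is prime, the nonzero elements of ℤ_{23} form a cyclic group of order 22.
As gcd(9, 22) = 1, raising to the 9th power is a bijection on this group: if x_1^9 ≡ x_2^9 then (x_1x_2^{−1})^9 = 1, and the only element of order dividing gcd(9, 22) = 1 is 1, so x_1 = x_2.
With σ(0) = 0 this makes σ injective on all of ℤ_{23}, hence bijective (finite equal-size domain and codomain). In particular σ is surjective.
Since σ is surjective, we find the preimage of 21. The inverse of x ↦ x^9 on (ℤ_{23})^× is x ↦ x^5, because 9·5 = 45 = 2·22 + 1 ≡ 1 (mod 22) and x^{22} = 1 for x ≠ 0 (Fermat). So σ⁻¹(21) = 21^5 mod 23.
Repeated squaring mod 23: 21^1 ≡ 21, 21^2 ≡ 21² = 441 ≡ 4, 21^4 ≡ 4² = 16. Since 5 = 4 + 1, 21^5 ≡ 16·21: 16·21 = 336 ≡ 14. So 21^5 ≡ 14 (mod 23).
Hence σ⁻¹(21) = 14.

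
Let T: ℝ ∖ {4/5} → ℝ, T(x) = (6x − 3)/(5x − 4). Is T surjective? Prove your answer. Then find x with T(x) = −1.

If T(x) = 6/5, cross-multiplying gives 5(6x − 3) = 6(5x − 4), which simplifies to −15 = −24 — false.  So 6/5 has no preimage and T is not surjective.
Solving T(x) = −1: cross-multiplying gives 6x − 3 = −1(5x − 4), which rearranges to 11x = 7, so x = 7/11.

7/11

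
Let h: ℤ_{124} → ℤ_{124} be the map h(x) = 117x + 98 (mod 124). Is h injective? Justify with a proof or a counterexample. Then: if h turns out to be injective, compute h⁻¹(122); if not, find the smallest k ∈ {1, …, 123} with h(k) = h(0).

32

If h(a) = h(b), then 117a ≡ 117b (mod 124). Because gcd(117, 124) = 1, we may cancel 117 to get a ≡ b (mod 124).
Hence h is injective.
We now compute 117⁻¹ mod 124 explicitly. Euclid's algorithm: 124 = 1·117 + 7, 117 = 16·7 + 5, 7 = 1·5 + 2, 5 = 2·2 + 1; back-substituting gives 1 = 53·117 − 50·124, so 117⁻¹ ≡ 53 (mod 124).
Since h is injective, we find h⁻¹(122): we need 117x ≡ 122 − 98 ≡ 24 (mod 124). Using 117⁻¹ = 53: x ≡ 53·24 = 1272 = 10·124 + 32, so x = 32.
Check: h(32) = 117·32 + 98 = 3842 = 30·124 + 122 ≡ 122 (mod 124).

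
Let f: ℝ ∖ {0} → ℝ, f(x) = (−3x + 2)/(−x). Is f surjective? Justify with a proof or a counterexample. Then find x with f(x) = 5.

-1

If f(x) = 3, cross-multiplying gives −1(−3x + 2) = −3(−x), which simplifies to −2 = 0 — false.  So 3 has no preimage and f is not surjective.
Solving f(x) = 5: cross-multiplying gives −3x + 2 = 5(−x), which rearranges to 2x = −2, so x = −1.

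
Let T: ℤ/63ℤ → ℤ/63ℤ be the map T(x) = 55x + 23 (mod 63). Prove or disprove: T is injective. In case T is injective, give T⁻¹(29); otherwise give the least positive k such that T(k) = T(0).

If T(a) = T(b), then 55a ≡ 55b (mod 63). Because gcd(55, 63) = 1, we may cancel 55 to get a ≡ b (mod 63).
So T is injective.
We now compute 55⁻¹ mod 63 explicitly. Euclid's algorithm: 63 = 1·55 + 8, 55 = 6·8 + 7, 8 = 1·7 + 1; back-substituting gives 1 = 55·55 − 48·63, so 55⁻¹ ≡ 55 (mod 63).
Since T is injective, we find T⁻¹(29): we need 55x ≡ 29 − 23 ≡ 6 (mod 63). Using 55⁻¹ = 55: x ≡ 55·6 = 330 = 5·63 + 15, so x = 15.
Check: T(15) = 55·15 + 23 = 848 = 13·63 + 29 ≡ 29 (mod 63).

15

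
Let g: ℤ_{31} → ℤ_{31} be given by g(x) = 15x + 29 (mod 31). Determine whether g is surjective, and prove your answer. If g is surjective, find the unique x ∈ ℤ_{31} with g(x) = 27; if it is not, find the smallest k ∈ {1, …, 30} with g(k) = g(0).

4

Recall: g is surjective if every y in the codomain equals g(x) for some x in the domain.
Since gcd(15, 31) = 1, 15 is invertible modulo 31. Euclid's algorithm: 31 = 2·15 + 1; back-substituting gives 1 = 29·15 − 14·31, so 15⁻¹ ≡ 29 (mod 31).
For any y ∈ ℤ_{31}, x = 29(y − 29) mod 31 satisfies g(x) = 15·29(y − 29) + 29 ≡ y (since 15·29 ≡ 1 mod 31). So every y has a preimage.
Thus g is surjective.
Since g is surjective, we find g⁻¹(27): we need 15x ≡ 27 − 29 ≡ 29 (mod 31). Using 15⁻¹ = 29: x ≡ 29·29 = 841 = 27·31 + 4, so x = 4.
Check: g(4) = 15·4 + 29 = 89 = 2·31 + 27 ≡ 27 (mod 31).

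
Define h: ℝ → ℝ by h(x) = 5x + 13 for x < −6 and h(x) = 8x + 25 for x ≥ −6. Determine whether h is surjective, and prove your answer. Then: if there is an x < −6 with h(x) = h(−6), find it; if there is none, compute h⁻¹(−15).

-36/5

Both pieces are strictly increasing (slopes 5 and 8), so each is injective on its own interval.
The left piece maps (−∞, −6) onto (−∞, −17); the right piece maps [−6, ∞) onto [−23, ∞).
The union (−∞, −17) ∪ [−23, ∞) covers ℝ, so h is surjective.
For the follow-up: the images overlap, so an x < −6 with h(x) = h(−6) exists. h(−6) = −23; solving 5x + 13 = −23 for x < −6 gives x = (−23 − 13)/5 = −36/5.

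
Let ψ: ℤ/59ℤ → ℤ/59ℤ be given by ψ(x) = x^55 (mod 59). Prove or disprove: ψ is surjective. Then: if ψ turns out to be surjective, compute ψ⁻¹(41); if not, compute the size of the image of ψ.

Since 59 is prime, the nonzero elements of ℤ/59ℤ form a cyclic group of order 58.
As gcd(55, 58) = 1, raising to the 55th power is a bijection on this group: if x_1^55 ≡ x_2^55 then (x_1x_2^{−1})^55 = 1, and the only element of order dividing gcd(55, 58) = 1 is 1, so x_1 = x_2.
With ψ(0) = 0 this makes ψ injective on all of ℤ/59ℤ, hence bijective (finite equal-size domain and codomain). In particular ψ is surjective.
Since ψ is surjective, we find the preimage of 41. The inverse of x ↦ x^55 on (ℤ/59ℤ)^× is x ↦ x^19, because 55·19 = 1045 = 18·58 + 1 ≡ 1 (mod 58) and x^{58} = 1 for x ≠ 0 (Fermat). So ψ⁻¹(41) = 41^19 mod 59.
Repeated squaring mod 59: 41^1 ≡ 41, 41^2 ≡ 41² = 1681 ≡ 29, 41^4 ≡ 29² = 841 ≡ 15, 41^8 ≡ 15² = 225 ≡ 48, 41^16 ≡ 48² = 2304 ≡ 3. Since 19 = 16 + 2 + 1, 41^19 ≡ 3·29·41: 3·29 = 87 ≡ 28, then 28·41 = 1148 ≡ 27. So 41^19 ≡ 27 (mod 59).
Hence ψ⁻¹(41) = 27.

27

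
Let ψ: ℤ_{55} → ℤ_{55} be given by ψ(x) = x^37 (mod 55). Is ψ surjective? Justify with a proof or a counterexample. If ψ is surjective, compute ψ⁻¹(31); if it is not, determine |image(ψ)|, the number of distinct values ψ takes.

36

Computing x^37 mod 55 for each x (by repeated squaring, reducing mod 55 at every step), the values ψ(0), ψ(1), …, ψ(54) are: 0, 1, 7, 53, 49, 25, 41, 17, 13, 4, 10, 11, 12, 18, 9, 5, 36, 52, 28, 24, 15, 21, 22, 23, 29, 20, 16, 47, 8, 39, 35, 26, 32, 33, 34, 40, 31, 27, 3, 19, 50, 46, 37, 43, 44, 45, 51, 42, 38, 14, 30, 6, 2, 48, 54.
Every element of ℤ_{55} appears exactly once in this list, so ψ is a bijection, and in particular surjective.
Since ψ is surjective, we read off the preimage of 31 from the same table: ψ(36) = 31, so ψ⁻¹(31) = 36.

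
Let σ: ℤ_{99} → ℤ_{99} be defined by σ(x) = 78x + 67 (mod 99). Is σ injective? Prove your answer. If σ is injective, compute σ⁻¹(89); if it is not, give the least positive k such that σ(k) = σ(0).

We have gcd(78, 99) = 3 > 1. Taking x_1 = 0 and x_2 = 33: σ(0) = 67 and σ(33) = 78·33 + 67 = 2641 ≡ 67 (mod 99).
So σ(0) = σ(33) while 0 ≠ 33, therefore σ is not injective.
Since σ is not injective, we find the least positive k with σ(k) = σ(0): this means 78k ≡ 0 (mod 99), i.e. 99 ∣ 78k. Since gcd(78, 99) = 3, dividing through by 3 this holds exactly when 33 ∣ 26k, and as gcd(26, 33) = 1, exactly when 33 ∣ k.
The smallest positive such k is 33.

33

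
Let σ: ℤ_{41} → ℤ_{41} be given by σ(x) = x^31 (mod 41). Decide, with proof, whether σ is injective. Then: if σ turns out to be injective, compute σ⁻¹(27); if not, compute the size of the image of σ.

Since 41 is prime, the nonzero elements of ℤ_{41} form a cyclic group of order 40.
As gcd(31, 40) = 1, raising to the 31st power is a bijection on this group: if s^31 ≡ t^31 then (st^{−1})^31 = 1, and the only element of order dividing gcd(31, 40) = 1 is 1, so s = t.
With σ(0) = 0 this makes σ injective on all of ℤ_{41}, hence bijective (finite equal-size domain and codomain). In particular σ is injective.
Since σ is injective, we find the preimage of 27. The inverse of x ↦ x^31 on (ℤ_{41})^× is x ↦ x^31, because 31·31 = 961 = 24·40 + 1 ≡ 1 (mod 40) and x^{40} = 1 for x ≠ 0 (Fermat). So σ⁻¹(27) = 27^31 mod 41.
Repeated squaring mod 41: 27^1 ≡ 27, 27^2 ≡ 27² = 729 ≡ 32, 27^4 ≡ 32² = 1024 ≡ 40, 27^8 ≡ 40² = 1600 ≡ 1, 27^16 ≡ 1² = 1. Since 31 = 16 + 8 + 4 + 2 + 1, 27^31 ≡ 1·1·40·32·27: 1·1 = 1, then 1·40 = 40, then 40·32 = 1280 ≡ 9, then 9·27 = 243 ≡ 38. So 27^31 ≡ 38 (mod 41).
Hence σ⁻¹(27) = 38.

38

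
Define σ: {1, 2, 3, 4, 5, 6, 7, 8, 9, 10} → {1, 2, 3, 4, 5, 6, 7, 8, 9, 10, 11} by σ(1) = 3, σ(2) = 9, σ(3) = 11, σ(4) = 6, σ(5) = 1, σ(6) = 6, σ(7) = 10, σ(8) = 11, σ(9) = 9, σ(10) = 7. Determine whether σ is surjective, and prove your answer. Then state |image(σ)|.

No element maps to 2, so σ is not surjective.
The image of σ is {1, 3, 6, 7, 9, 10, 11}, which has 7 elements.

7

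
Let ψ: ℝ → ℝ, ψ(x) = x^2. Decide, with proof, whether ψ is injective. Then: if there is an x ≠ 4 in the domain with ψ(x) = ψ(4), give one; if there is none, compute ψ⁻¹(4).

-4

ψ(4) = 16 = (−4)^2 = ψ(−4) (since 2 is even), with 4 ≠ −4. So ψ is not injective.
For the follow-up, such an x exists: taking x = −4 ∈ ℝ gives ψ(−4) = 16 = ψ(4) with −4 ≠ 4.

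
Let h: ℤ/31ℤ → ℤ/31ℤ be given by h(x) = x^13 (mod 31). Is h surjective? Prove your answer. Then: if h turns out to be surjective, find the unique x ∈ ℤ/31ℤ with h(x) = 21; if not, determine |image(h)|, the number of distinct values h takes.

11

Since 31 is prime, the nonzero elements of ℤ/31ℤ form a cyclic group of order 30.
As gcd(13, 30) = 1, raising to the 13th power is a bijection on this group: if a^13 ≡ b^13 then (ab^{−1})^13 = 1, and the only element of order dividing gcd(13, 30) = 1 is 1, so a = b.
With h(0) = 0 this makes h injective on all of ℤ/31ℤ, hence bijective (finite equal-size domain and codomain). In particular h is surjective.
Since h is surjective, we find the preimage of 21. The inverse of x ↦ x^13 on (ℤ/31ℤ)^× is x ↦ x^7, because 13·7 = 91 = 3·30 + 1 ≡ 1 (mod 30) and x^{30} = 1 for x ≠ 0 (Fermat). So h⁻¹(21) = 21^7 mod 31.
Repeated squaring mod 31: 21^1 ≡ 21, 21^2 ≡ 21² = 441 ≡ 7, 21^4 ≡ 7² = 49 ≡ 18. Since 7 = 4 + 2 + 1, 21^7 ≡ 18·7·21: 18·7 = 126 ≡ 2, then 2·21 = 42 ≡ 11. So 21^7 ≡ 11 (mod 31).
Hence h⁻¹(21) = 11.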